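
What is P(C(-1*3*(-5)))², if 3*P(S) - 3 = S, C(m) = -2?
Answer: ⅑ ≈ 0.11111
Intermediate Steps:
P(S) = 1 + S/3
P(C(-1*3*(-5)))² = (1 + (⅓)*(-2))² = (1 - ⅔)² = (⅓)² = ⅑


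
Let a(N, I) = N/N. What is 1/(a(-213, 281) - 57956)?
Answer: -1/57955 ≈ -1.7255e-5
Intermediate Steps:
a(N, I) = 1
1/(a(-213, 281) - 57956) = 1/(1 - 57956) = 1/(-57955) = -1/57955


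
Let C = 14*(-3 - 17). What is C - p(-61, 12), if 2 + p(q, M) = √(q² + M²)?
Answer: -278 - √3865 ≈ -340.17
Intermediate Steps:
p(q, M) = -2 + √(M² + q²) (p(q, M) = -2 + √(q² + M²) = -2 + √(M² + q²))
C = -280 (C = 14*(-20) = -280)
C - p(-61, 12) = -280 - (-2 + √(12² + (-61)²)) = -280 - (-2 + √(144 + 3721)) = -280 - (-2 + √3865) = -280 + (2 - √3865) = -278 - √3865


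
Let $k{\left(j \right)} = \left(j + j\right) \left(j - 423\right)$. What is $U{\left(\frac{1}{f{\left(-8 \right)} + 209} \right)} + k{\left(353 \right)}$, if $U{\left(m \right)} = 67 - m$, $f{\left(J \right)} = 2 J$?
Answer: $- \frac{9525130}{193} \approx -49353.0$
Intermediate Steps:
$k{\left(j \right)} = 2 j \left(-423 + j\right)$
$U{\left(\frac{1}{f{\left(-8 \right)} + 209} \right)} + k{\left(353 \right)} = \left(67 - \frac{1}{2 \left(-8\right) + 209}\right) + 2 \cdot 353 \left(-423 + 353\right) = \left(67 - \frac{1}{-16 + 209}\right) + 2 \cdot 353 \left(-70\right) = \left(67 - \frac{1}{193}\right) - 49420 = \frac{12930}{193} - 49420 = - \frac{9525130}{193}$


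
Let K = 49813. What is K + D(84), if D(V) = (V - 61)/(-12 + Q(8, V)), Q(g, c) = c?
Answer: 3586559/72 ≈ 49813.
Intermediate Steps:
D(V) = (-61 + V)/(-12 + V) (D(V) = (V - 61)/(-12 + V) = (-61 + V)/(-12 + V))
K + D(84) = 49813 + (-61 + 84)/(-12 + 84) = 49813 + 23/72 = 3586559/72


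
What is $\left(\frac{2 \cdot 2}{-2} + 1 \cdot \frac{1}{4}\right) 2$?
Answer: $- \frac{7}{2} \approx -3.5$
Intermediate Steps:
$\left(\frac{2 \cdot 2}{-2} + 1 \cdot \frac{1}{4}\right) 2 = \left(4 \left(- \frac{1}{2}\right) + 1 \cdot \frac{1}{4}\right) 2 = \left(-2 + \frac{1}{4}\right) 2 = \left(- \frac{7}{4}\right) 2 = - \frac{7}{2}$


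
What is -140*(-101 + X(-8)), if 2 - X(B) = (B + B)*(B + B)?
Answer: 49700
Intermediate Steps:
X(B) = 2 - 4*B² (X(B) = 2 - (B + B)*(B + B) = 2 - 2*B*2*B = 2 - 4*B²)
-140*(-101 + X(-8)) = -140*(-101 + (2 - 4*(-8)²)) = -140*(-101 + (2 - 4*64)) = -140*(-101 + (2 - 256)) = -140*(-101 - 254) = -140*(-355) = 49700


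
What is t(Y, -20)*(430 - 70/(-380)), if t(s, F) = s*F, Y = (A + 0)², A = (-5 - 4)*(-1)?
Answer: -13241070/19 ≈ -6.9690e+5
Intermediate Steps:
A = 9 (A = -9*(-1) = 9)
Y = 81 (Y = (9 + 0)² = 9² = 81)
t(s, F) = F*s
t(Y, -20)*(430 - 70/(-380)) = (-20*81)*(430 - 70/(-380)) = -1620*(430 - 70*(-1/380)) = -1620*(430 + 7/38) = -1620*16347/38 = -13241070/19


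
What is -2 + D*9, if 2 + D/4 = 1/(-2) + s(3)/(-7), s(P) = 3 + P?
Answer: -860/7 ≈ -122.86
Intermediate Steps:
D = -94/7 (D = -8 + 4*(1/(-2) + (3 + 3)/(-7)) = -8 + 4*(1*(-1/2) + 6*(-1/7)) = -8 + 4*(-1/2 - 6/7) = -8 + 4*(-19/14) = -8 - 38/7 = -94/7 ≈ -13.429)
-2 + D*9 = -2 - 94/7*9 = -2 - 846/7 = -860/7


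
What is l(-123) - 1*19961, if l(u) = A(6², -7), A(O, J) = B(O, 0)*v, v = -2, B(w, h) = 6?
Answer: -19973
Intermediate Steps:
A(O, J) = -12 (A(O, J) = 6*(-2) = -12)
l(u) = -12
l(-123) - 1*19961 = -12 - 1*19961 = -12 - 19961 = -19973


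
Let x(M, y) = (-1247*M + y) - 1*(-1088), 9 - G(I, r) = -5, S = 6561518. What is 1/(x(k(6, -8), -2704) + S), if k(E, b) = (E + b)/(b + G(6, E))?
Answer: 3/19680953 ≈ 1.5243e-7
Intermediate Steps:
G(I, r) = 14 (G(I, r) = 9 - 1*(-5) = 9 + 5 = 14)
k(E, b) = (E + b)/(14 + b) (k(E, b) = (E + b)/(b + 14) = (E + b)/(14 + b))
x(M, y) = 1088 + y - 1247*M (x(M, y) = (y - 1247*M) + 1088 = 1088 + y - 1247*M)
1/(x(k(6, -8), -2704) + S) = 1/((1088 - 2704 - 1247*(6 - 8)/(14 - 8)) + 6561518) = 1/((1088 - 2704 - 1247*(-2)/6) + 6561518) = 1/((1088 - 2704 - 1247*(-⅓)) + 6561518) = 1/((1088 - 2704 + 1247/3) + 6561518) = 1/(-3601/3 + 6561518) = 1/(19680953/3) = 3/19680953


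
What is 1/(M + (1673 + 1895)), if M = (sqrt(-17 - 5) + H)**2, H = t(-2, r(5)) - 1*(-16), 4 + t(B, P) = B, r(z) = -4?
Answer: 1823/6651058 - 5*I*sqrt(22)/3325529 ≈ 0.00027409 - 7.0521e-6*I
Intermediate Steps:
t(B, P) = -4 + B
H = 10 (H = (-4 - 2) - 1*(-16) = -6 + 16 = 10)
M = (10 + I*sqrt(22))**2 (M = (sqrt(-17 - 5) + 10)**2 = (sqrt(-22) + 10)**2 = (I*sqrt(22) + 10)**2 = (10 + I*sqrt(22))**2 ≈ 78.0 + 93.808*I)
1/(M + (1673 + 1895)) = 1/((10 + I*sqrt(22))**2 + (1673 + 1895)) = 1/((10 + I*sqrt(22))**2 + 3568) = 1/(3568 + (10 + I*sqrt(22))**2)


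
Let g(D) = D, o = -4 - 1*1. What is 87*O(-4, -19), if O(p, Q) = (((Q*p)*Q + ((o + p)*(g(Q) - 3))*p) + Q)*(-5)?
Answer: 980925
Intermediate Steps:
o = -5 (o = -4 - 1 = -5)
O(p, Q) = -5*Q - 5*p*Q**2 - 5*p*(-5 + p)*(-3 + Q) (O(p, Q) = (((Q*p)*Q + ((-5 + p)*(Q - 3))*p) + Q)*(-5) = ((p*Q**2 + ((-5 + p)*(-3 + Q))*p) + Q)*(-5) = ((p*Q**2 + p*(-5 + p)*(-3 + Q)) + Q)*(-5) = (Q + p*Q**2 + p*(-5 + p)*(-3 + Q))*(-5) = -5*Q - 5*p*Q**2 - 5*p*(-5 + p)*(-3 + Q))
87*O(-4, -19) = 87*(-75*(-4) - 5*(-19) + 15*(-4)**2 - 5*(-19)*(-4)**2 - 5*(-4)*(-19)**2 + 25*(-19)*(-4)) = 87*(300 + 95 + 15*16 - 5*(-19)*16 - 5*(-4)*361 + 1900) = 87*(300 + 95 + 240 + 1520 + 7220 + 1900) = 87*11275 = 980925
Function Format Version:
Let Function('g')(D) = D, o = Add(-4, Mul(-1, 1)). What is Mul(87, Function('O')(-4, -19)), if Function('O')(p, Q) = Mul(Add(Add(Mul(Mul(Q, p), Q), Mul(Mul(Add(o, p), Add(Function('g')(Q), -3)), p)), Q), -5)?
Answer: 980925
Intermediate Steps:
o = -5 (o = Add(-4, -1) = -5)
Function('O')(p, Q) = Add(Mul(-5, Q), Mul(-5, p, Pow(Q, 2)), Mul(-5, p, Add(-5, p), Add(-3, Q))) (Function('O')(p, Q) = Mul(Add(Add(Mul(Mul(Q, p), Q), Mul(Mul(Add(-5, p), Add(Q, -3)), p)), Q), -5) = Mul(Add(Add(Mul(p, Pow(Q, 2)), Mul(Mul(Add(-5, p), Add(-3, Q)), p)), Q), -5) = Mul(Add(Add(Mul(p, Pow(Q, 2)), Mul(p, Add(-5, p), Add(-3, Q))), Q), -5) = Mul(Add(Q, Mul(p, Pow(Q, 2)), Mul(p, Add(-5, p), Add(-3, Q))), -5) = Add(Mul(-5, Q), Mul(-5, p, Pow(Q, 2)), Mul(-5, p, Add(-5, p), Add(-3, Q))))
Mul(87, Function('O')(-4, -19)) = Mul(87, Add(Mul(-75, -4), Mul(-5, -19), Mul(15, Pow(-4, 2)), Mul(-5, -19, Pow(-4, 2)), Mul(-5, -4, Pow(-19, 2)), Mul(25, -19, -4))) = Mul(87, Add(300, 95, Mul(15, 16), Mul(-5, -19, 16), Mul(-5, -4, 361), 1900)) = Mul(87, Add(300, 95, 240, 1520, 7220, 1900)) = Mul(87, 11275) = 980925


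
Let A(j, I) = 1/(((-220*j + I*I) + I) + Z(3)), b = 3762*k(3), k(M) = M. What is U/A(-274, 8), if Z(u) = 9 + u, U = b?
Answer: 681268104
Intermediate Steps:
b = 11286 (b = 3762*3 = 11286)
U = 11286
A(j, I) = 1/(12 + I + I² - 220*j) (A(j, I) = 1/(((-220*j + I*I) + I) + (9 + 3)) = 1/(((-220*j + I²) + I) + 12) = 1/(((I² - 220*j) + I) + 12) = 1/((I + I² - 220*j) + 12) = 1/(12 + I + I² - 220*j))
U/A(-274, 8) = 11286/(1/(12 + 8 + 8² - 220*(-274))) = 11286/(1/(12 + 8 + 64 + 60280)) = 11286/(1/60364) = 11286*60364 = 681268104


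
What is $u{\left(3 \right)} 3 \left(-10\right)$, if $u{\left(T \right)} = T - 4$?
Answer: $30$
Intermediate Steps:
$u{\left(T \right)} = -4 + T$
$u{\left(3 \right)} 3 \left(-10\right) = \left(-4 + 3\right) 3 \left(-10\right) = \left(-1\right) 3 \left(-10\right) = \left(-3\right) \left(-10\right) = 30$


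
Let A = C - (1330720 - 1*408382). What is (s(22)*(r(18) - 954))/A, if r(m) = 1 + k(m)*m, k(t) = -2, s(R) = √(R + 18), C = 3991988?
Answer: -989*√10/1534825 ≈ -0.0020377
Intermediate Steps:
s(R) = √(18 + R)
r(m) = 1 - 2*m
A = 3069650 (A = 3991988 - (1330720 - 1*408382) = 3991988 - (1330720 - 408382) = 3991988 - 1*922338 = 3991988 - 922338 = 3069650)
(s(22)*(r(18) - 954))/A = (√(18 + 22)*((1 - 2*18) - 954))/3069650 = (√40*((1 - 36) - 954))*(1/3069650) = ((2*√10)*(-35 - 954))*(1/3069650) = ((2*√10)*(-989))*(1/3069650) = -1978*√10*(1/3069650) = -989*√10/1534825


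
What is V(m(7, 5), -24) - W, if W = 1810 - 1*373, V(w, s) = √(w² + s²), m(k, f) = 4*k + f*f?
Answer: -1437 + √3385 ≈ -1378.8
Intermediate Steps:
m(k, f) = f² + 4*k (m(k, f) = 4*k + f² = f² + 4*k)
V(w, s) = √(s² + w²)
W = 1437 (W = 1810 - 373 = 1437)
V(m(7, 5), -24) - W = √((-24)² + (5² + 4*7)²) - 1*1437 = √(576 + (25 + 28)²) - 1437 = √(576 + 53²) - 1437 = √(576 + 2809) - 1437 = √3385 - 1437 = -1437 + √3385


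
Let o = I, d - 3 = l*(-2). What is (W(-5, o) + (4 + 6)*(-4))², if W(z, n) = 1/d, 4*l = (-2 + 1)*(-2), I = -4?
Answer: 6241/4 ≈ 1560.3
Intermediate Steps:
l = ½ (l = ((-2 + 1)*(-2))/4 = (-1*(-2))/4 = (¼)*2 = ½ ≈ 0.50000)
d = 2 (d = 3 + (½)*(-2) = 3 - 1 = 2)
o = -4
W(z, n) = ½ (W(z, n) = 1/2 = ½)
(W(-5, o) + (4 + 6)*(-4))² = (½ + (4 + 6)*(-4))² = (½ + 10*(-4))² = (½ - 40)² = (-79/2)² = 6241/4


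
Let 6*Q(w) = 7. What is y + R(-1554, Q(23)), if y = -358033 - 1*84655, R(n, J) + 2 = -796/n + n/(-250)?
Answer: -42995612771/97125 ≈ -4.4268e+5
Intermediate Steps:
Q(w) = 7/6 (Q(w) = (⅙)*7 = 7/6)
R(n, J) = -2 - 796/n - n/250 (R(n, J) = -2 + (-796/n + n/(-250)) = -2 + (-796/n + n*(-1/250)) = -2 + (-796/n - n/250) = -2 - 796/n - n/250)
y = -442688 (y = -358033 - 84655 = -442688)
y + R(-1554, Q(23)) = -442688 + (-2 - 796/(-1554) - 1/250*(-1554)) = -442688 + (-2 - 796*(-1/1554) + 777/125) = -442688 + (-2 + 398/777 + 777/125) = -442688 + 459229/97125 = -42995612771/97125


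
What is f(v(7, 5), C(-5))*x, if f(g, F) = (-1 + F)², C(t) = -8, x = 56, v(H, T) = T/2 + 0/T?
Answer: 4536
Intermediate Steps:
v(H, T) = T/2 (v(H, T) = T*(½) + 0 = T/2 + 0 = T/2)
f(v(7, 5), C(-5))*x = (-1 - 8)²*56 = (-9)²*56 = 81*56 = 4536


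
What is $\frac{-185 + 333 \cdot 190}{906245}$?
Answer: $\frac{12617}{181249} \approx 0.069611$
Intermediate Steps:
$\frac{-185 + 333 \cdot 190}{906245} = \left(-185 + 63270\right) \frac{1}{906245} = 63085 \cdot \frac{1}{906245} = \frac{12617}{181249}$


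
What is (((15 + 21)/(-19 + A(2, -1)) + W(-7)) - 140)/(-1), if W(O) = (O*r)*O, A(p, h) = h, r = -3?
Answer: 1444/5 ≈ 288.80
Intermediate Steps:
W(O) = -3*O² (W(O) = (O*(-3))*O = (-3*O)*O = -3*O²)
(((15 + 21)/(-19 + A(2, -1)) + W(-7)) - 140)/(-1) = (((15 + 21)/(-19 - 1) - 3*(-7)²) - 140)/(-1) = -((36/(-20) - 3*49) - 140) = -((36*(-1/20) - 147) - 140) = -((-9/5 - 147) - 140) = -(-744/5 - 140) = -1*(-1444/5) = 1444/5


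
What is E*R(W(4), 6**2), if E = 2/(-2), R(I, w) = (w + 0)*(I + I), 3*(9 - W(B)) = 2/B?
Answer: -636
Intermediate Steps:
W(B) = 9 - 2/(3*B)
R(I, w) = 2*I*w (R(I, w) = w*(2*I) = 2*I*w)
E = -1 (E = 2*(-1/2) = -1)
E*R(W(4), 6**2) = -2*(9 - 2/3/4)*6**2 = -2*(9 - 2/3*1/4)*36 = -2*(9 - 1/6)*36 = -2*53*36/6 = -1*636 = -636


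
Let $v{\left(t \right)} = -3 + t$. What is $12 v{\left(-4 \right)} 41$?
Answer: $-3444$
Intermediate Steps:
$12 v{\left(-4 \right)} 41 = 12 \left(-3 - 4\right) 41 = 12 \left(-7\right) 41 = \left(-84\right) 41 = -3444$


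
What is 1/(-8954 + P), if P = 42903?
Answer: 1/33949 ≈ 2.9456e-5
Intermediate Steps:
1/(-8954 + P) = 1/(-8954 + 42903) = 1/33949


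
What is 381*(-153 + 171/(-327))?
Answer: -6375654/109 ≈ -58492.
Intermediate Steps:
381*(-153 + 171/(-327)) = 381*(-153 + 171*(-1/327)) = 381*(-153 - 57/109) = 381*(-16734/109) = -6375654/109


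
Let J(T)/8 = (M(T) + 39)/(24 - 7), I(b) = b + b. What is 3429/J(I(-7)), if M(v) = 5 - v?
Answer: 58293/464 ≈ 125.63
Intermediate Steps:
I(b) = 2*b
J(T) = 352/17 - 8*T/17 (J(T) = 8*(((5 - T) + 39)/(24 - 7)) = 8*((44 - T)/17) = 8*((44 - T)*(1/17)) = 8*(44/17 - T/17) = 352/17 - 8*T/17)
3429/J(I(-7)) = 3429/(352/17 - 16*(-7)/17) = 3429/(352/17 - 8/17*(-14)) = 3429/(352/17 + 112/17) = 3429/(464/17) = 3429*(17/464) = 58293/464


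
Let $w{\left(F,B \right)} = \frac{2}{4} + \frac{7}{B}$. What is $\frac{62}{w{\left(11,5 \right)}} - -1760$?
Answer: $\frac{34060}{19} \approx 1792.6$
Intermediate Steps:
$w{\left(F,B \right)} = \frac{1}{2} + \frac{7}{B}$ ($w{\left(F,B \right)} = 2 \cdot \frac{1}{4} + \frac{7}{B} = \frac{1}{2} + \frac{7}{B}$)
$\frac{62}{w{\left(11,5 \right)}} - -1760 = \frac{62}{\frac{1}{2} \cdot \frac{1}{5} \left(14 + 5\right)} - -1760 = \frac{62}{\frac{1}{2} \cdot \frac{1}{5} \cdot 19} + 1760 = \frac{62}{\frac{19}{10}} + 1760 = 62 \cdot \frac{10}{19} + 1760 = \frac{620}{19} + 1760 = \frac{34060}{19}$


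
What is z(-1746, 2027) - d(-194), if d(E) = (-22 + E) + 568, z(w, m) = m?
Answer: 1675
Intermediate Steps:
d(E) = 546 + E
z(-1746, 2027) - d(-194) = 2027 - (546 - 194) = 2027 - 1*352 = 2027 - 352 = 1675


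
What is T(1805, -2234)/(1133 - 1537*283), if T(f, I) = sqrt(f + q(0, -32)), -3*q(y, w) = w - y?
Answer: -sqrt(16341)/1301514 ≈ -9.8218e-5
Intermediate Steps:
q(y, w) = -w/3 + y/3 (q(y, w) = -(w - y)/3 = -w/3 + y/3)
T(f, I) = sqrt(32/3 + f) (T(f, I) = sqrt(f + (-1/3*(-32) + (1/3)*0)) = sqrt(f + (32/3 + 0)) = sqrt(f + 32/3) = sqrt(32/3 + f))
T(1805, -2234)/(1133 - 1537*283) = (sqrt(96 + 9*1805)/3)/(1133 - 1537*283) = (sqrt(96 + 16245)/3)/(1133 - 434971) = (sqrt(16341)/3)/(-433838) = (sqrt(16341)/3)*(-1/433838) = -sqrt(16341)/1301514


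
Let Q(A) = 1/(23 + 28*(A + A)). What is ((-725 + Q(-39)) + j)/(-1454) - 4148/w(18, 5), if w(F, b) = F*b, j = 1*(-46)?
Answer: -3220863508/70697115 ≈ -45.559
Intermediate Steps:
Q(A) = 1/(23 + 56*A) (Q(A) = 1/(23 + 28*(2*A)) = 1/(23 + 56*A))
j = -46
((-725 + Q(-39)) + j)/(-1454) - 4148/w(18, 5) = ((-725 + 1/(23 + 56*(-39))) - 46)/(-1454) - 4148/(18*5) = ((-725 + 1/(23 - 2184)) - 46)*(-1/1454) - 4148/90 = ((-725 + 1/(-2161)) - 46)*(-1/1454) - 4148*1/90 = ((-725 - 1/2161) - 46)*(-1/1454) - 2074/45 = (-1566726/2161 - 46)*(-1/1454) - 2074/45 = -1666132/2161*(-1/1454) - 2074/45 = 833066/1571047 - 2074/45 = -3220863508/70697115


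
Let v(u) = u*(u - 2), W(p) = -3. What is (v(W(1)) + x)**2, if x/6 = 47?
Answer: 88209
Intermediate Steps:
x = 282 (x = 6*47 = 282)
v(u) = u*(-2 + u)
(v(W(1)) + x)**2 = (-3*(-2 - 3) + 282)**2 = (-3*(-5) + 282)**2 = (15 + 282)**2 = 297**2 = 88209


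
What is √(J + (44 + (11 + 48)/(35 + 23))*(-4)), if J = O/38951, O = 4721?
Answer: I*√229604116035327/1129579 ≈ 13.414*I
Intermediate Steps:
J = 4721/38951 ≈ 0.12120
√(J + (44 + (11 + 48)/(35 + 23))*(-4)) = √(4721/38951 + (44 + (11 + 48)/(35 + 23))*(-4)) = √(4721/38951 + (44 + 59/58)*(-4)) = √(4721/38951 + (2611/58)*(-4)) = √(4721/38951 - 5222/29) = √(-203265213/1129579) = I*√229604116035327/1129579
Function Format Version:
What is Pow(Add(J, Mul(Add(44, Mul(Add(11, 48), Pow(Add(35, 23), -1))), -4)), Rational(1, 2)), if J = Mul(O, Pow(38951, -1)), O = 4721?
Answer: Mul(Rational(1, 1129579), I, Pow(229604116035327, Rational(1, 2))) ≈ Mul(13.414, I)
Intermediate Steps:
J = Rational(4721, 38951) (J = Mul(4721, Pow(38951, -1)) = Mul(4721, Rational(1, 38951)) = Rational(4721, 38951) ≈ 0.12120)
Pow(Add(J, Mul(Add(44, Mul(Add(11, 48), Pow(Add(35, 23), -1))), -4)), Rational(1, 2)) = Pow(Add(Rational(4721, 38951), Mul(Add(44, Mul(Add(11, 48), Pow(Add(35, 23), -1))), -4)), Rational(1, 2)) = Pow(Add(Rational(4721, 38951), Mul(Add(44, Mul(59, Pow(58, -1))), -4)), Rational(1, 2)) = Pow(Add(Rational(4721, 38951), Mul(Add(44, Mul(59, Rational(1, 58))), -4)), Rational(1, 2)) = Pow(Add(Rational(4721, 38951), Mul(Add(44, Rational(59, 58)), -4)), Rational(1, 2)) = Pow(Add(Rational(4721, 38951), Mul(Rational(2611, 58), -4)), Rational(1, 2)) = Pow(Add(Rational(4721, 38951), Rational(-5222, 29)), Rational(1, 2)) = Pow(Rational(-203265213, 1129579), Rational(1, 2)) = Mul(Rational(1, 1129579), I, Pow(229604116035327, Rational(1, 2)))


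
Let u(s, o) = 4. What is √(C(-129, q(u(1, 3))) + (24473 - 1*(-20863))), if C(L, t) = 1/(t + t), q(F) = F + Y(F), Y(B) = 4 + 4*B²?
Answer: √6528385/12 ≈ 212.92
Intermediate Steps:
q(F) = 4 + F + 4*F² (q(F) = F + (4 + 4*F²) = 4 + F + 4*F²)
C(L, t) = 1/(2*t)
√(C(-129, q(u(1, 3))) + (24473 - 1*(-20863))) = √(1/(2*(4 + 4 + 4*4²)) + (24473 - 1*(-20863))) = √(1/(2*(4 + 4 + 4*16)) + (24473 + 20863)) = √(1/(2*(4 + 4 + 64)) + 45336) = √((½)/72 + 45336) = √((½)*(1/72) + 45336) = √(1/144 + 45336) = √(6528385/144) = √6528385/12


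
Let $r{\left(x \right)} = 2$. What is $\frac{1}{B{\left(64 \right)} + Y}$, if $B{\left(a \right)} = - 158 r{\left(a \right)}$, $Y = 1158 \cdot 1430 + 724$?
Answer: $\frac{1}{1656348} \approx 6.0374 \cdot 10^{-7}$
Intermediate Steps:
$Y = 1656664$ ($Y = 1655940 + 724 = 1656664$)
$B{\left(a \right)} = -316$ ($B{\left(a \right)} = \left(-158\right) 2 = -316$)
$\frac{1}{B{\left(64 \right)} + Y} = \frac{1}{-316 + 1656664} = \frac{1}{1656348}$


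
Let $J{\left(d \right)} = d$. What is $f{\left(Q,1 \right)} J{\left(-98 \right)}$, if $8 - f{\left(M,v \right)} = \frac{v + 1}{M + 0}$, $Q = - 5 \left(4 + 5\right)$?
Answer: $- \frac{35476}{45} \approx -788.36$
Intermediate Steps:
$Q = -45$ ($Q = \left(-5\right) 9 = -45$)
$f{\left(M,v \right)} = 8 - \frac{1 + v}{M}$ ($f{\left(M,v \right)} = 8 - \frac{v + 1}{M + 0} = 8 - \frac{1 + v}{M}$)
$f{\left(Q,1 \right)} J{\left(-98 \right)} = \frac{-1 - 1 + 8 \left(-45\right)}{-45} \left(-98\right) = - \frac{-1 - 1 - 360}{45} \left(-98\right) = \left(- \frac{1}{45}\right) \left(-362\right) \left(-98\right) = \frac{362}{45} \left(-98\right) = - \frac{35476}{45}$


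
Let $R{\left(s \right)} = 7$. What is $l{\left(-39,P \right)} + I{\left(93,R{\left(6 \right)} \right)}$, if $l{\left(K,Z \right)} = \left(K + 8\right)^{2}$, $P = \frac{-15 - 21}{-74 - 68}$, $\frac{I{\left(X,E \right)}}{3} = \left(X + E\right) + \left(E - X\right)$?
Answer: $1003$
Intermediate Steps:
$I{\left(X,E \right)} = 6 E$ ($I{\left(X,E \right)} = 3 \left(\left(X + E\right) + \left(E - X\right)\right) = 3 \left(\left(E + X\right) + \left(E - X\right)\right) = 3 \cdot 2 E = 6 E$)
$P = \frac{18}{71}$ ($P = - \frac{36}{-142} = \left(-36\right) \left(- \frac{1}{142}\right) = \frac{18}{71} \approx 0.25352$)
$l{\left(K,Z \right)} = \left(8 + K\right)^{2}$
$l{\left(-39,P \right)} + I{\left(93,R{\left(6 \right)} \right)} = \left(8 - 39\right)^{2} + 6 \cdot 7 = \left(-31\right)^{2} + 42 = 961 + 42 = 1003$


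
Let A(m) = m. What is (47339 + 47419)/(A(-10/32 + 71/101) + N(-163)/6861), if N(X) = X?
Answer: 1050617575008/4065883 ≈ 2.5840e+5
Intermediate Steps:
(47339 + 47419)/(A(-10/32 + 71/101) + N(-163)/6861) = (47339 + 47419)/((-10/32 + 71/101) - 163/6861) = 94758/((-10*1/32 + 71*(1/101)) - 163*1/6861) = 94758/((-5/16 + 71/101) - 163/6861) = 94758/(631/1616 - 163/6861) = 94758/(4065883/11087376) = 94758*(11087376/4065883) = 1050617575008/4065883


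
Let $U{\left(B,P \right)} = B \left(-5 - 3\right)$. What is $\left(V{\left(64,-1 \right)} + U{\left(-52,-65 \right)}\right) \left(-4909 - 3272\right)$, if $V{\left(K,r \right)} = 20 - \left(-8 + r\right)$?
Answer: $-3640545$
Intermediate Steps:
$U{\left(B,P \right)} = - 8 B$ ($U{\left(B,P \right)} = B \left(-8\right) = - 8 B$)
$V{\left(K,r \right)} = 28 - r$
$\left(V{\left(64,-1 \right)} + U{\left(-52,-65 \right)}\right) \left(-4909 - 3272\right) = \left(\left(28 - -1\right) - -416\right) \left(-4909 - 3272\right) = \left(\left(28 + 1\right) + 416\right) \left(-8181\right) = \left(29 + 416\right) \left(-8181\right) = 445 \left(-8181\right) = -3640545$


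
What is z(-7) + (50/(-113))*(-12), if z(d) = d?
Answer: -191/113 ≈ -1.6903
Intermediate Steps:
z(-7) + (50/(-113))*(-12) = -7 + (50/(-113))*(-12) = -7 + (50*(-1/113))*(-12) = -7 - 50/113*(-12) = -7 + 600/113 = -191/113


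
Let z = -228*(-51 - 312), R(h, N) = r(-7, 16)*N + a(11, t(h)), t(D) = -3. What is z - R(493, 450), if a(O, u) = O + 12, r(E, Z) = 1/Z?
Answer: 661703/8 ≈ 82713.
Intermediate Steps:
a(O, u) = 12 + O
R(h, N) = 23 + N/16 (R(h, N) = N/16 + (12 + 11) = N/16 + 23 = 23 + N/16)
z = 82764 (z = -228*(-363) = 82764)
z - R(493, 450) = 82764 - (23 + (1/16)*450) = 82764 - (23 + 225/8) = 82764 - 1*409/8 = 82764 - 409/8 = 661703/8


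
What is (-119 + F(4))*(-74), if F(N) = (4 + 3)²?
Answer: 5180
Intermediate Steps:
F(N) = 49 (F(N) = 7² = 49)
(-119 + F(4))*(-74) = (-119 + 49)*(-74) = -70*(-74) = 5180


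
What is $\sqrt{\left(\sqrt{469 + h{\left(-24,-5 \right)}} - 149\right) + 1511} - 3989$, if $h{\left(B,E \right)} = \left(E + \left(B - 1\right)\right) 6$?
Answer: $-3989 + \sqrt{1379} \approx -3951.9$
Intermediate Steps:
$h{\left(B,E \right)} = -6 + 6 B + 6 E$ ($h{\left(B,E \right)} = \left(E + \left(-1 + B\right)\right) 6 = \left(-1 + B + E\right) 6 = -6 + 6 B + 6 E$)
$\sqrt{\left(\sqrt{469 + h{\left(-24,-5 \right)}} - 149\right) + 1511} - 3989 = \sqrt{\left(\sqrt{469 + \left(-6 + 6 \left(-24\right) + 6 \left(-5\right)\right)} - 149\right) + 1511} - 3989 = \sqrt{\left(\sqrt{469 - 180} - 149\right) + 1511} - 3989 = \sqrt{\left(\sqrt{289} - 149\right) + 1511} - 3989 = \sqrt{\left(17 - 149\right) + 1511} - 3989 = \sqrt{-132 + 1511} - 3989 = \sqrt{1379} - 3989 = -3989 + \sqrt{1379}$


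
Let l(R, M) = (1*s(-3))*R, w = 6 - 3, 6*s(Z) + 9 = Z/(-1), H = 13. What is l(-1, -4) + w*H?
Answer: 40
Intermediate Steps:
s(Z) = -3/2 - Z/6 (s(Z) = -3/2 + (Z/(-1))/6 = -3/2 + (Z*(-1))/6 = -3/2 + (-Z)/6 = -3/2 - Z/6)
w = 3
l(R, M) = -R (l(R, M) = (1*(-3/2 - 1/6*(-3)))*R = (1*(-3/2 + 1/2))*R = (1*(-1))*R = -R)
l(-1, -4) + w*H = -1*(-1) + 3*13 = 1 + 39 = 40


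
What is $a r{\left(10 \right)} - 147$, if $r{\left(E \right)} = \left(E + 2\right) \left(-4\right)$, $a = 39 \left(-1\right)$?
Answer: $1725$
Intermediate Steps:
$a = -39$
$r{\left(E \right)} = -8 - 4 E$ ($r{\left(E \right)} = \left(2 + E\right) \left(-4\right) = -8 - 4 E$)
$a r{\left(10 \right)} - 147 = - 39 \left(-8 - 40\right) - 147 = \left(-39\right) \left(-48\right) - 147 = 1872 - 147 = 1725$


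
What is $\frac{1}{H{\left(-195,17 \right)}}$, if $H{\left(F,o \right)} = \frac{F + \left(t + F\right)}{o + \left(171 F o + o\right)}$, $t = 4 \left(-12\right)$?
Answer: $\frac{566831}{438} \approx 1294.1$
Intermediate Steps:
$t = -48$
$H{\left(F,o \right)} = \frac{-48 + 2 F}{2 o + 171 F o}$ ($H{\left(F,o \right)} = \frac{F + \left(-48 + F\right)}{o + \left(171 F o + o\right)} = \frac{-48 + 2 F}{o + \left(171 F o + o\right)} = \frac{-48 + 2 F}{o + \left(o + 171 F o\right)} = \frac{-48 + 2 F}{2 o + 171 F o}$)
$\frac{1}{H{\left(-195,17 \right)}} = \frac{1}{2 \cdot \frac{1}{17} \frac{1}{2 + 171 \left(-195\right)} \left(-24 - 195\right)} = \frac{1}{2 \cdot \frac{1}{17} \frac{1}{2 - 33345} \left(-219\right)} = \frac{1}{2 \cdot \frac{1}{17} \frac{1}{-33343} \left(-219\right)} = \frac{1}{2 \cdot \frac{1}{17} \left(- \frac{1}{33343}\right) \left(-219\right)} = \frac{1}{\frac{438}{566831}} = \frac{566831}{438}$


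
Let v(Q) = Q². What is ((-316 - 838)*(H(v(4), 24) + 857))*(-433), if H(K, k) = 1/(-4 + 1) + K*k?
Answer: 1859816404/3 ≈ 6.1994e+8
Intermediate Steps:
H(K, k) = -⅓ + K*k (H(K, k) = 1/(-3) + K*k = -⅓ + K*k)
((-316 - 838)*(H(v(4), 24) + 857))*(-433) = ((-316 - 838)*((-⅓ + 4²*24) + 857))*(-433) = -1154*((-⅓ + 16*24) + 857)*(-433) = -1154*((-⅓ + 384) + 857)*(-433) = -1154*(1151/3 + 857)*(-433) = -1154*3722/3*(-433) = -4295188/3*(-433) = 1859816404/3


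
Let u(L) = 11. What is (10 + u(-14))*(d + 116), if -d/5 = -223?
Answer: 25851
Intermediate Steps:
d = 1115 (d = -5*(-223) = 1115)
(10 + u(-14))*(d + 116) = (10 + 11)*(1115 + 116) = 21*1231 = 25851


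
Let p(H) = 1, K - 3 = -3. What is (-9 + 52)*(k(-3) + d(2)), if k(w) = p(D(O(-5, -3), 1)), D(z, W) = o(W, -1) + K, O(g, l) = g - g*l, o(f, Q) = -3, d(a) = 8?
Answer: 387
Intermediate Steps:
K = 0 (K = 3 - 3 = 0)
O(g, l) = g - g*l
D(z, W) = -3 (D(z, W) = -3 + 0 = -3)
k(w) = 1
(-9 + 52)*(k(-3) + d(2)) = (-9 + 52)*(1 + 8) = 43*9 = 387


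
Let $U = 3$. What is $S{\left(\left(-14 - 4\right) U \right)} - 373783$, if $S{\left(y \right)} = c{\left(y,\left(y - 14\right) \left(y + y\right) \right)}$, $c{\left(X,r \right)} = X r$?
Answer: $-770359$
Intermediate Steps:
$S{\left(y \right)} = 2 y^{2} \left(-14 + y\right)$ ($S{\left(y \right)} = y \left(y - 14\right) \left(y + y\right) = y \left(-14 + y\right) 2 y = y 2 y \left(-14 + y\right) = 2 y^{2} \left(-14 + y\right)$)
$S{\left(\left(-14 - 4\right) U \right)} - 373783 = 2 \left(\left(-14 - 4\right) 3\right)^{2} \left(-14 + \left(-14 - 4\right) 3\right) - 373783 = 2 \left(\left(-18\right) 3\right)^{2} \left(-14 - 54\right) - 373783 = 2 \left(-54\right)^{2} \left(-14 - 54\right) - 373783 = 2 \cdot 2916 \left(-68\right) - 373783 = -396576 - 373783 = -770359$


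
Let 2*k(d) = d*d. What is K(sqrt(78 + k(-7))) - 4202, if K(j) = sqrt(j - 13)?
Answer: -4202 + I*sqrt(52 - 2*sqrt(410))/2 ≈ -4202.0 + 1.6958*I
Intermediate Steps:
k(d) = d**2/2 (k(d) = (d*d)/2 = d**2/2)
K(j) = sqrt(-13 + j)
K(sqrt(78 + k(-7))) - 4202 = sqrt(-13 + sqrt(78 + (1/2)*(-7)**2)) - 4202 = sqrt(-13 + sqrt(78 + (1/2)*49)) - 4202 = sqrt(-13 + sqrt(78 + 49/2)) - 4202 = sqrt(-13 + sqrt(205/2)) - 4202 = sqrt(-13 + sqrt(410)/2) - 4202 = -4202 + sqrt(-13 + sqrt(410)/2)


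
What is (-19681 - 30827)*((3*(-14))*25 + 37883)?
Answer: -1860361164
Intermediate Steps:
(-19681 - 30827)*((3*(-14))*25 + 37883) = -50508*(-42*25 + 37883) = -50508*(-1050 + 37883) = -50508*36833 = -1860361164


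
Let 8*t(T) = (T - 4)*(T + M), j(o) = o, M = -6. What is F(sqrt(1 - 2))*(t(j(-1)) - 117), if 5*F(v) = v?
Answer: -901*I/40 ≈ -22.525*I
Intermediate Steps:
F(v) = v/5
t(T) = (-6 + T)*(-4 + T)/8 (t(T) = ((T - 4)*(T - 6))/8 = ((-4 + T)*(-6 + T))/8 = ((-6 + T)*(-4 + T))/8 = (-6 + T)*(-4 + T)/8)
F(sqrt(1 - 2))*(t(j(-1)) - 117) = (sqrt(1 - 2)/5)*((3 - 5/4*(-1) + (1/8)*(-1)**2) - 117) = (sqrt(-1)/5)*((3 + 5/4 + (1/8)*1) - 117) = (I/5)*((3 + 5/4 + 1/8) - 117) = (I/5)*(35/8 - 117) = (I/5)*(-901/8) = -901*I/40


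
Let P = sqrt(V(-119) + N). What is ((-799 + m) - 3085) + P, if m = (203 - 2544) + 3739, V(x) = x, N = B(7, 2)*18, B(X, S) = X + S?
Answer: -2486 + sqrt(43) ≈ -2479.4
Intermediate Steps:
B(X, S) = S + X
N = 162 (N = (2 + 7)*18 = 9*18 = 162)
m = 1398 (m = -2341 + 3739 = 1398)
P = sqrt(43) (P = sqrt(-119 + 162) = sqrt(43) ≈ 6.5574)
((-799 + m) - 3085) + P = ((-799 + 1398) - 3085) + sqrt(43) = (599 - 3085) + sqrt(43) = -2486 + sqrt(43)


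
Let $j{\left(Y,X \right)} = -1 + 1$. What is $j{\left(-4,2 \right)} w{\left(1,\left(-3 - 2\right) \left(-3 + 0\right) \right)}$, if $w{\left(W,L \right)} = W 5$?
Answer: $0$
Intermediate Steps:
$j{\left(Y,X \right)} = 0$
$w{\left(W,L \right)} = 5 W$
$j{\left(-4,2 \right)} w{\left(1,\left(-3 - 2\right) \left(-3 + 0\right) \right)} = 0 \cdot 5 \cdot 1 = 0 \cdot 5 = 0$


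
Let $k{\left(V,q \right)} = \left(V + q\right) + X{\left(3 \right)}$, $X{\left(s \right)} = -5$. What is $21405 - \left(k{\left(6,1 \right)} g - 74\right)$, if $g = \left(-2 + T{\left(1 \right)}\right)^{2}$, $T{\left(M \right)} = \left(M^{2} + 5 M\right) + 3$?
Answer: $21381$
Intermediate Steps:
$T{\left(M \right)} = 3 + M^{2} + 5 M$
$k{\left(V,q \right)} = -5 + V + q$ ($k{\left(V,q \right)} = \left(V + q\right) - 5 = -5 + V + q$)
$g = 49$ ($g = \left(-2 + \left(3 + 1^{2} + 5 \cdot 1\right)\right)^{2} = \left(-2 + \left(3 + 1 + 5\right)\right)^{2} = \left(-2 + 9\right)^{2} = 7^{2} = 49$)
$21405 - \left(k{\left(6,1 \right)} g - 74\right) = 21405 - \left(\left(-5 + 6 + 1\right) 49 - 74\right) = 21405 - \left(2 \cdot 49 - 74\right) = 21405 - \left(98 - 74\right) = 21405 - 24 = 21381$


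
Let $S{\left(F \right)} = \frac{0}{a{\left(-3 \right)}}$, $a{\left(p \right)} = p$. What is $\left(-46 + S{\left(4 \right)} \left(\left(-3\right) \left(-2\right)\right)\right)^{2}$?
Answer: $2116$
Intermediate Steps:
$S{\left(F \right)} = 0$ ($S{\left(F \right)} = \frac{0}{-3} = 0 \left(- \frac{1}{3}\right) = 0$)
$\left(-46 + S{\left(4 \right)} \left(\left(-3\right) \left(-2\right)\right)\right)^{2} = \left(-46 + 0 \left(\left(-3\right) \left(-2\right)\right)\right)^{2} = \left(-46 + 0 \cdot 6\right)^{2} = \left(-46 + 0\right)^{2} = \left(-46\right)^{2} = 2116$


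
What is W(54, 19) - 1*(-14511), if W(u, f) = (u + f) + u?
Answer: 14638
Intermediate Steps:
W(u, f) = f + 2*u (W(u, f) = (f + u) + u = f + 2*u)
W(54, 19) - 1*(-14511) = (19 + 2*54) - 1*(-14511) = (19 + 108) + 14511 = 127 + 14511 = 14638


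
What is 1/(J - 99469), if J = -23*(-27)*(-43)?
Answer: -1/126172 ≈ -7.9257e-6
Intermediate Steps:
J = -26703 (J = 621*(-43) = -26703)
1/(J - 99469) = 1/(-26703 - 99469) = 1/(-126172) = -1/126172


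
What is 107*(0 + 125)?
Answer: 13375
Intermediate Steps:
107*(0 + 125) = 107*125 = 13375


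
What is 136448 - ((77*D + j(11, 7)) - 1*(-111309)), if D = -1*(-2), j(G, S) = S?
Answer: 24978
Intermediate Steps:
D = 2
136448 - ((77*D + j(11, 7)) - 1*(-111309)) = 136448 - ((77*2 + 7) - 1*(-111309)) = 136448 - ((154 + 7) + 111309) = 136448 - (161 + 111309) = 136448 - 1*111470 = 136448 - 111470 = 24978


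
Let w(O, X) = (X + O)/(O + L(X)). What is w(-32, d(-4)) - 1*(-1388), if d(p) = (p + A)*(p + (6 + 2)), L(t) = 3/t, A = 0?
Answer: 715588/515 ≈ 1389.5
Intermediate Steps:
d(p) = p*(8 + p) (d(p) = (p + 0)*(p + (6 + 2)) = p*(p + 8) = p*(8 + p))
w(O, X) = (O + X)/(O + 3/X) (w(O, X) = (X + O)/(O + 3/X) = (O + X)/(O + 3/X))
w(-32, d(-4)) - 1*(-1388) = (-4*(8 - 4))*(-32 - 4*(8 - 4))/(3 - (-128)*(8 - 4)) - 1*(-1388) = (-4*4)*(-32 - 4*4)/(3 - (-128)*4) + 1388 = -16*(-32 - 16)/(3 - 32*(-16)) + 1388 = -16*(-48)/(3 + 512) + 1388 = -16*(-48)/515 + 1388 = -16*1/515*(-48) + 1388 = 768/515 + 1388 = 715588/515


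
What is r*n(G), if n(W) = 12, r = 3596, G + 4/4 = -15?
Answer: 43152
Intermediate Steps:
G = -16 (G = -1 - 15 = -16)
r*n(G) = 3596*12 = 43152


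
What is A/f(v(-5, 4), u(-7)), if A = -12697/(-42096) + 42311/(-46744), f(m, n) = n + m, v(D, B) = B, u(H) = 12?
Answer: -148451911/3935470848 ≈ -0.037722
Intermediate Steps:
f(m, n) = m + n
A = -148451911/245966928 (A = -12697*(-1/42096) + 42311*(-1/46744) = 12697/42096 - 42311/46744 = -148451911/245966928 ≈ -0.60354)
A/f(v(-5, 4), u(-7)) = -148451911/(245966928*(4 + 12)) = -148451911/245966928/16 = -148451911/245966928*1/16 = -148451911/3935470848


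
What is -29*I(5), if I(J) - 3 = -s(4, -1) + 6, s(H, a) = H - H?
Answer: -261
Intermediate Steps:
s(H, a) = 0
I(J) = 9 (I(J) = 3 + (-1*0 + 6) = 3 + (0 + 6) = 3 + 6 = 9)
-29*I(5) = -29*9 = -261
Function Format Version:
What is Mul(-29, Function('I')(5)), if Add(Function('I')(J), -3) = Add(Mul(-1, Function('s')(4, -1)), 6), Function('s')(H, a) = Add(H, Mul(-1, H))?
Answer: -261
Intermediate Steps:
Function('s')(H, a) = 0
Function('I')(J) = 9 (Function('I')(J) = Add(3, Add(Mul(-1, 0), 6)) = Add(3, Add(0, 6)) = Add(3, 6) = 9)
Mul(-29, Function('I')(5)) = Mul(-29, 9) = -261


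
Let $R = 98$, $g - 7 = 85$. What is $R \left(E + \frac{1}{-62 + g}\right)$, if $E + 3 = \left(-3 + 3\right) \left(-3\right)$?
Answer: $- \frac{4361}{15} \approx -290.73$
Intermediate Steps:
$g = 92$ ($g = 7 + 85 = 92$)
$E = -3$ ($E = -3 + \left(-3 + 3\right) \left(-3\right) = -3 + 0 \left(-3\right) = -3 + 0 = -3$)
$R \left(E + \frac{1}{-62 + g}\right) = 98 \left(-3 + \frac{1}{-62 + 92}\right) = 98 \left(-3 + \frac{1}{30}\right) = 98 \left(- \frac{89}{30}\right) = - \frac{4361}{15}$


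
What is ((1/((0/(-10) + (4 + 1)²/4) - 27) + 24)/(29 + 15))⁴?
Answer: 61013446081/694837277761 ≈ 0.087810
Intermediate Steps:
((1/((0/(-10) + (4 + 1)²/4) - 27) + 24)/(29 + 15))⁴ = ((1/((0*(-⅒) + 5²*(¼)) - 27) + 24)/44)⁴ = ((1/((0 + 25*(¼)) - 27) + 24)*(1/44))⁴ = ((1/((0 + 25/4) - 27) + 24)*(1/44))⁴ = ((1/(25/4 - 27) + 24)*(1/44))⁴ = ((1/(-83/4) + 24)*(1/44))⁴ = ((-4/83 + 24)*(1/44))⁴ = ((1988/83)*(1/44))⁴ = (497/913)⁴ = 61013446081/694837277761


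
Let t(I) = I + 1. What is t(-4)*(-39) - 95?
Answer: 22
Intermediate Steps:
t(I) = 1 + I
t(-4)*(-39) - 95 = (1 - 4)*(-39) - 95 = -3*(-39) - 95 = 117 - 95 = 22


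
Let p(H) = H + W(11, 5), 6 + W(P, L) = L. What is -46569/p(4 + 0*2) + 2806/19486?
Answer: -151239186/9743 ≈ -15523.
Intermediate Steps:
W(P, L) = -6 + L
p(H) = -1 + H (p(H) = H + (-6 + 5) = H - 1 = -1 + H)
-46569/p(4 + 0*2) + 2806/19486 = -46569/(-1 + (4 + 0*2)) + 2806/19486 = -46569/(-1 + (4 + 0)) + 2806*(1/19486) = -46569/(-1 + 4) + 1403/9743 = -46569/3 + 1403/9743 = -46569*⅓ + 1403/9743 = -15523 + 1403/9743 = -151239186/9743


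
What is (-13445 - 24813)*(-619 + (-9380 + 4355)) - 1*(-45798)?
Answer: 215973950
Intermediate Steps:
(-13445 - 24813)*(-619 + (-9380 + 4355)) - 1*(-45798) = -38258*(-619 - 5025) + 45798 = -38258*(-5644) + 45798 = 215928152 + 45798 = 215973950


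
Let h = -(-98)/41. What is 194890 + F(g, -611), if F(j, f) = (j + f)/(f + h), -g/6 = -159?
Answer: 4863076107/24953 ≈ 1.9489e+5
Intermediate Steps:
g = 954 (g = -6*(-159) = 954)
h = 98/41 (h = -(-98)/41 = -7*(-14/41) = 98/41 ≈ 2.3902)
F(j, f) = (f + j)/(98/41 + f) (F(j, f) = (j + f)/(f + 98/41) = (f + j)/(98/41 + f))
194890 + F(g, -611) = 194890 + 41*(-611 + 954)/(98 + 41*(-611)) = 194890 + 41*343/(98 - 25051) = 194890 + 41*343/(-24953) = 194890 + 41*(-1/24953)*343 = 194890 - 14063/24953 = 4863076107/24953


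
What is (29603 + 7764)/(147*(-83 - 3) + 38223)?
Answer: 37367/25581 ≈ 1.4607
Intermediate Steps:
(29603 + 7764)/(147*(-83 - 3) + 38223) = 37367/(147*(-86) + 38223) = 37367/(-12642 + 38223) = 37367/25581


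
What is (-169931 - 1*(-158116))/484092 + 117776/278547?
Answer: 1053399737/2643968124 ≈ 0.39842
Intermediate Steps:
(-169931 - 1*(-158116))/484092 + 117776/278547 = (-169931 + 158116)*(1/484092) + 117776*(1/278547) = -11815*1/484092 + 117776/278547 = -695/28476 + 117776/278547 = 1053399737/2643968124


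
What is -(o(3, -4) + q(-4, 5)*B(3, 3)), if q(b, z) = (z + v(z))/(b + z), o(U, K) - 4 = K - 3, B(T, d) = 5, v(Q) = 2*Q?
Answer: -72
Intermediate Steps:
o(U, K) = 1 + K (o(U, K) = 4 + (K - 3) = 4 + (-3 + K) = 1 + K)
q(b, z) = 3*z/(b + z) (q(b, z) = (z + 2*z)/(b + z) = (3*z)/(b + z) = 3*z/(b + z))
-(o(3, -4) + q(-4, 5)*B(3, 3)) = -((1 - 4) + (3*5/(-4 + 5))*5) = -(-3 + (3*5/1)*5) = -(-3 + (3*5*1)*5) = -(-3 + 15*5) = -(-3 + 75) = -1*72 = -72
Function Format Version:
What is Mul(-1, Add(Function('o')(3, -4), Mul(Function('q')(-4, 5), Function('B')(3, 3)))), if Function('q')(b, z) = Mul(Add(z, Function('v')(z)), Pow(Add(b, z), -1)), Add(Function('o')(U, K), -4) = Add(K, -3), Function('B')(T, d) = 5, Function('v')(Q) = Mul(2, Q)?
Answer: -72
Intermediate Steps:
Function('o')(U, K) = Add(1, K) (Function('o')(U, K) = Add(4, Add(K, -3)) = Add(4, Add(-3, K)) = Add(1, K))
Function('q')(b, z) = Mul(3, z, Pow(Add(b, z), -1)) (Function('q')(b, z) = Mul(Add(z, Mul(2, z)), Pow(Add(b, z), -1)) = Mul(Mul(3, z), Pow(Add(b, z), -1)) = Mul(3, z, Pow(Add(b, z), -1)))
Mul(-1, Add(Function('o')(3, -4), Mul(Function('q')(-4, 5), Function('B')(3, 3)))) = Mul(-1, Add(Add(1, -4), Mul(Mul(3, 5, Pow(Add(-4, 5), -1)), 5))) = Mul(-1, Add(-3, Mul(Mul(3, 5, Pow(1, -1)), 5))) = Mul(-1, Add(-3, Mul(Mul(3, 5, 1), 5))) = Mul(-1, Add(-3, Mul(15, 5))) = Mul(-1, Add(-3, 75)) = Mul(-1, 72) = -72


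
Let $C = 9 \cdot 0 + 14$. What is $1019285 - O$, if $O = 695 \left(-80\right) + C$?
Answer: $1074871$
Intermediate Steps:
$C = 14$ ($C = 0 + 14 = 14$)
$O = -55586$ ($O = 695 \left(-80\right) + 14 = -55600 + 14 = -55586$)
$1019285 - O = 1019285 - -55586 = 1019285 + 55586 = 1074871$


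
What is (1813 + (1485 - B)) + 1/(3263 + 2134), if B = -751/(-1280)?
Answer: 22779059813/6908160 ≈ 3297.4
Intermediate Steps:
B = 751/1280 (B = -751*(-1/1280) = 751/1280 ≈ 0.58672)
(1813 + (1485 - B)) + 1/(3263 + 2134) = (1813 + (1485 - 1*751/1280)) + 1/(3263 + 2134) = (1813 + (1485 - 751/1280)) + 1/5397 = (1813 + 1900049/1280) + 1/5397 = 4220689/1280 + 1/5397 = 22779059813/6908160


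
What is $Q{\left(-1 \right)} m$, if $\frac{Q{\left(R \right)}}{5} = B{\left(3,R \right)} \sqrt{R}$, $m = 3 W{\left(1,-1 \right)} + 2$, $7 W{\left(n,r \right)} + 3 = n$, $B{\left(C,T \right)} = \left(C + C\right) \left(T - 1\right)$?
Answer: $- \frac{480 i}{7} \approx - 68.571 i$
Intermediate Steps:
$B{\left(C,T \right)} = 2 C \left(-1 + T\right)$
$W{\left(n,r \right)} = - \frac{3}{7} + \frac{n}{7}$
$m = \frac{8}{7}$ ($m = 3 \left(- \frac{3}{7} + \frac{1}{7} \cdot 1\right) + 2 = 3 \left(- \frac{3}{7} + \frac{1}{7}\right) + 2 = 3 \left(- \frac{2}{7}\right) + 2 = - \frac{6}{7} + 2 = \frac{8}{7} \approx 1.1429$)
$Q{\left(R \right)} = 5 \sqrt{R} \left(-6 + 6 R\right)$ ($Q{\left(R \right)} = 5 \cdot 2 \cdot 3 \left(-1 + R\right) \sqrt{R} = 5 \left(-6 + 6 R\right) \sqrt{R} = 5 \sqrt{R} \left(-6 + 6 R\right)$)
$Q{\left(-1 \right)} m = 30 \sqrt{-1} \left(-1 - 1\right) \frac{8}{7} = 30 i \left(-2\right) \frac{8}{7} = - 60 i \frac{8}{7} = - \frac{480 i}{7}$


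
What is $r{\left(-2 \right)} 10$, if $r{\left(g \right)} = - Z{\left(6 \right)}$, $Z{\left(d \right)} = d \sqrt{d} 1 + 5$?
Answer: $-50 - 60 \sqrt{6} \approx -196.97$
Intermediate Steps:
$Z{\left(d \right)} = 5 + d^{\frac{3}{2}}$ ($Z{\left(d \right)} = d^{\frac{3}{2}} \cdot 1 + 5 = d^{\frac{3}{2}} + 5 = 5 + d^{\frac{3}{2}}$)
$r{\left(g \right)} = -5 - 6 \sqrt{6}$ ($r{\left(g \right)} = - (5 + 6^{\frac{3}{2}}) = - (5 + 6 \sqrt{6}) = -5 - 6 \sqrt{6}$)
$r{\left(-2 \right)} 10 = \left(-5 - 6 \sqrt{6}\right) 10 = -50 - 60 \sqrt{6}$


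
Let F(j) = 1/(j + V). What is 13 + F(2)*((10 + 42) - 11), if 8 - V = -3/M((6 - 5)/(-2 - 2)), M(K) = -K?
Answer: 327/22 ≈ 14.864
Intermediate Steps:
V = 20 (V = 8 - (-3)/((-(6 - 5)/(-2 - 2))) = 8 - (-3)/((-1/(-4))) = 8 - (-3)/((-(-1)/4)) = 8 - (-3)/((-1*(-1/4))) = 8 - (-3)/1/4 = 8 - (-3)*4 = 8 - 1*(-12) = 8 + 12 = 20)
F(j) = 1/(20 + j) (F(j) = 1/(j + 20) = 1/(20 + j))
13 + F(2)*((10 + 42) - 11) = 13 + ((10 + 42) - 11)/(20 + 2) = 13 + (52 - 11)/22 = 13 + (1/22)*41 = 13 + 41/22 = 327/22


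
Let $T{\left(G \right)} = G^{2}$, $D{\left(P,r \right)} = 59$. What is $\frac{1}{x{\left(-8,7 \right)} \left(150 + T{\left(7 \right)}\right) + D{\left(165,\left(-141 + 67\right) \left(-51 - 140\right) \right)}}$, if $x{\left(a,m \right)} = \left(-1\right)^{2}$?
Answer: $\frac{1}{258} \approx 0.003876$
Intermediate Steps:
$x{\left(a,m \right)} = 1$
$\frac{1}{x{\left(-8,7 \right)} \left(150 + T{\left(7 \right)}\right) + D{\left(165,\left(-141 + 67\right) \left(-51 - 140\right) \right)}} = \frac{1}{1 \left(150 + 7^{2}\right) + 59} = \frac{1}{1 \left(150 + 49\right) + 59} = \frac{1}{1 \cdot 199 + 59} = \frac{1}{199 + 59} = \frac{1}{258}$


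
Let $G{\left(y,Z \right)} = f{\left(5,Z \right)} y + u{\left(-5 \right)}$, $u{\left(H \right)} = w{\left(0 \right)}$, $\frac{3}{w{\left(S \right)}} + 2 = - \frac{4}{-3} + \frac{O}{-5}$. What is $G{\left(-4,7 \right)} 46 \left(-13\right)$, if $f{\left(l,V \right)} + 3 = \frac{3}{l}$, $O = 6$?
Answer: $- \frac{334581}{70} \approx -4779.7$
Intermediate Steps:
$w{\left(S \right)} = - \frac{45}{28}$ ($w{\left(S \right)} = \frac{3}{-2 + \left(- \frac{4}{-3} + \frac{6}{-5}\right)} = \frac{3}{-2 + \left(\left(-4\right) \left(- \frac{1}{3}\right) + 6 \left(- \frac{1}{5}\right)\right)} = \frac{3}{-2 + \left(\frac{4}{3} - \frac{6}{5}\right)} = \frac{3}{-2 + \frac{2}{15}} = \frac{3}{- \frac{28}{15}} = 3 \left(- \frac{15}{28}\right) = - \frac{45}{28}$)
$u{\left(H \right)} = - \frac{45}{28}$
$f{\left(l,V \right)} = -3 + \frac{3}{l}$
$G{\left(y,Z \right)} = - \frac{45}{28} - \frac{12 y}{5}$ ($G{\left(y,Z \right)} = \left(-3 + \frac{3}{5}\right) y - \frac{45}{28} = - \frac{12 y}{5} - \frac{45}{28} = - \frac{45}{28} - \frac{12 y}{5}$)
$G{\left(-4,7 \right)} 46 \left(-13\right) = \left(- \frac{45}{28} - - \frac{48}{5}\right) 46 \left(-13\right) = \left(- \frac{45}{28} + \frac{48}{5}\right) 46 \left(-13\right) = \frac{1119}{140} \cdot 46 \left(-13\right) = \frac{25737}{70} \left(-13\right) = - \frac{334581}{70}$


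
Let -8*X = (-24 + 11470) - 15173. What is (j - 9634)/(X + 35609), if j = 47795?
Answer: 305288/288599 ≈ 1.0578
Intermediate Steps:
X = 3727/8 (X = -((-24 + 11470) - 15173)/8 = -(11446 - 15173)/8 = -⅛*(-3727) = 3727/8 ≈ 465.88)
(j - 9634)/(X + 35609) = (47795 - 9634)/(3727/8 + 35609) = 38161/(288599/8) = 38161*(8/288599) = 305288/288599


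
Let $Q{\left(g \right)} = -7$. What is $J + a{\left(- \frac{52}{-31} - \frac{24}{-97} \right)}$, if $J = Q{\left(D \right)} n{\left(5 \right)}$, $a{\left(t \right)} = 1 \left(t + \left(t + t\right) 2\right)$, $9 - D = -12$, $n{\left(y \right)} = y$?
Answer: $- \frac{76305}{3007} \approx -25.376$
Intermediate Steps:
$D = 21$ ($D = 9 - -12 = 9 + 12 = 21$)
$a{\left(t \right)} = 5 t$ ($a{\left(t \right)} = 1 \left(t + 2 t 2\right) = 1 \left(t + 4 t\right) = 1 \cdot 5 t = 5 t$)
$J = -35$ ($J = \left(-7\right) 5 = -35$)
$J + a{\left(- \frac{52}{-31} - \frac{24}{-97} \right)} = -35 + 5 \left(- \frac{52}{-31} - \frac{24}{-97}\right) = -35 + 5 \left(\left(-52\right) \left(- \frac{1}{31}\right) - - \frac{24}{97}\right) = -35 + 5 \left(\frac{52}{31} + \frac{24}{97}\right) = -35 + 5 \cdot \frac{5788}{3007} = -35 + \frac{28940}{3007} = - \frac{76305}{3007}$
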